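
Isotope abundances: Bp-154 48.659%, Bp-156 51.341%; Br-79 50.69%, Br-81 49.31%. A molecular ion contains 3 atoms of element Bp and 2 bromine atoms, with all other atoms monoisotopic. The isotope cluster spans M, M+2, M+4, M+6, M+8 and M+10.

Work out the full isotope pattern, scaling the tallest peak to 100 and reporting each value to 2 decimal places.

9.37 : 47.91 : 97.91 : 100.00 : 51.05 : 10.42

Element Bp pattern (n=3): 0.11520983 : 0.36467999 : 0.38478052 : 0.13532965
Bromine pattern (n=2): 0.25694761 : 0.49990478 : 0.24314761
Convolve the two distributions (both contribute in 2-u steps):
  M: 0.11520983×0.25694761 = 0.029603
  M+2: 0.11520983×0.49990478 + 0.36467999×0.25694761 = 0.151298
  M+4: 0.11520983×0.24314761 + 0.36467999×0.49990478 + 0.38478052×0.25694761 = 0.309187
  M+6: 0.36467999×0.24314761 + 0.38478052×0.49990478 + 0.13532965×0.25694761 = 0.315797
  M+8: 0.38478052×0.24314761 + 0.13532965×0.49990478 = 0.161210
  M+10: 0.13532965×0.24314761 = 0.032905
Scale to base peak (0.315797) = 100: 9.37 : 47.91 : 97.91 : 100.00 : 51.05 : 10.42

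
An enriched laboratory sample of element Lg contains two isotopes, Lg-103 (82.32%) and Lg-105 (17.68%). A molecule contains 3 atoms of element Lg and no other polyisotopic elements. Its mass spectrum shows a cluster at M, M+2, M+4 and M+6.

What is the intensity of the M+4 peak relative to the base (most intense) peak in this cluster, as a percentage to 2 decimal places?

(0.8232 + 0.1768)^3 gives M 0.5578, M+2 0.3594, M+4 0.0772, M+6 0.0055; the largest is M.
P(M) = C(3,0) × 0.8232^3 × 0.1768^0 = 1 × 0.55784826 × 1.0000 = 0.557848 (base)
P(M+4) = C(3,2) × 0.8232^1 × 0.1768^2 = 3 × 0.8232 × 0.03125824 = 0.077195
Relative intensity = 0.077195 / 0.557848 × 100 = 13.84

13.84%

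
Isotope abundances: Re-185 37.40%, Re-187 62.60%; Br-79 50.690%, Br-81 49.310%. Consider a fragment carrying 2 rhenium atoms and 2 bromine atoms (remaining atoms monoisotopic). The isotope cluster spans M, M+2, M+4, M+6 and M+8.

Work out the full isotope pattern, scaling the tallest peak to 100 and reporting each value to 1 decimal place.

9.7 : 51.6 : 100.0 : 84.0 : 25.8

Rhenium pattern (n=2): 0.139876 : 0.468248 : 0.391876
Bromine pattern (n=2): 0.25694761 : 0.49990478 : 0.24314761
Convolve the two distributions (both contribute in 2-u steps):
  M: 0.139876×0.25694761 = 0.035941
  M+2: 0.139876×0.49990478 + 0.468248×0.25694761 = 0.190240
  M+4: 0.139876×0.24314761 + 0.468248×0.49990478 + 0.391876×0.25694761 = 0.368782
  M+6: 0.468248×0.24314761 + 0.391876×0.49990478 = 0.309754
  M+8: 0.391876×0.24314761 = 0.095284
Scale to base peak (0.368782) = 100: 9.7 : 51.6 : 100.0 : 84.0 : 25.8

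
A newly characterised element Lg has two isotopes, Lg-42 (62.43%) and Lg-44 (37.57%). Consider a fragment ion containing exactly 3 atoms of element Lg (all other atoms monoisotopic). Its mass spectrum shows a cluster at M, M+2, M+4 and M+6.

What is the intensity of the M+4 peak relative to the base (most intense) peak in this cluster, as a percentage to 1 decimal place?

60.2%

Binomial terms of (0.6243 + 0.3757)^3: M 0.2433, M+2 0.4393, M+4 0.2644, M+6 0.0530 → M+2 is the base peak.
P(M+2) = C(3,1) × 0.6243^2 × 0.3757^1 = 3 × 0.38975049 × 0.3757 = 0.439288 (base)
P(M+4) = C(3,2) × 0.6243^1 × 0.3757^2 = 3 × 0.6243 × 0.14115049 = 0.264361
Relative intensity = 0.264361 / 0.439288 × 100 = 60.2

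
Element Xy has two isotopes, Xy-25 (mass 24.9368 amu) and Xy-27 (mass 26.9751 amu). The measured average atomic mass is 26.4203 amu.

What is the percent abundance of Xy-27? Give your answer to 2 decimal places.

Let x be the fractional abundance of Xy-25; then Xy-27 has abundance 1 − x.
24.9368·x + 26.9751·(1 − x) = 26.4203
(24.9368 − 26.9751)·x = 26.4203 − 26.9751
x = -0.5548 / -2.0383 = 0.27219 → 27.22% Xy-25, 72.78% Xy-27.

72.78%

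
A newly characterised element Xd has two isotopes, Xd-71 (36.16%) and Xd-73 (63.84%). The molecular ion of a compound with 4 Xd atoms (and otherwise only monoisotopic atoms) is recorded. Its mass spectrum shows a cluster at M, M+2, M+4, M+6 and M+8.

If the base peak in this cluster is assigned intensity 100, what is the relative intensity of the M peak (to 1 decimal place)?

4.5

Term probabilities: M 0.0171, M+2 0.1207, M+4 0.3197, M+6 0.3763, M+8 0.1661. Base peak = M+6.
P(M+6) = C(4,3) × 0.3616^1 × 0.6384^3 = 4 × 0.3616 × 0.26018283 = 0.376328 (base)
P(M) = C(4,0) × 0.3616^4 × 0.6384^0 = 1 × 0.01709675 × 1.0000 = 0.017097
Relative intensity = 0.017097 / 0.376328 × 100 = 4.5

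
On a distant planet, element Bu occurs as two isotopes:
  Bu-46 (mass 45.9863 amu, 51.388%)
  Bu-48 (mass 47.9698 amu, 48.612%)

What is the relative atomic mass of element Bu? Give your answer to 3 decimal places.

Weight each isotope mass by its fractional abundance: 0.51388 × 45.9863 + 0.48612 × 47.9698
= 23.63144 + 23.31908 = 46.95052 amu

46.951 amu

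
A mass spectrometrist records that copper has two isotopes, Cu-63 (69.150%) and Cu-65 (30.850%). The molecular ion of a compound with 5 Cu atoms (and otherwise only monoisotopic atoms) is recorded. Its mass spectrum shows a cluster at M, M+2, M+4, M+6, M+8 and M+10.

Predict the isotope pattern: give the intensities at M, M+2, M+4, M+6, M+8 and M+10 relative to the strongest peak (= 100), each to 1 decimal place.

The 5 Cu atoms are independent, so intensities follow the terms of (0.69150 + 0.30850)^5.
P(M) = 0.69150^5 = 0.158111
P(M+2) = 5 × 0.69150^4 × 0.30850^1 = 0.352691
P(M+4) = 10 × 0.69150^3 × 0.30850^2 = 0.314693
P(M+6) = 10 × 0.69150^2 × 0.30850^3 = 0.140394
P(M+8) = 5 × 0.69150^1 × 0.30850^4 = 0.031317
P(M+10) = 0.30850^5 = 0.002794
The M+2 peak is largest (0.352691); scaling to 100 gives 44.8 : 100.0 : 89.2 : 39.8 : 8.9 : 0.8.

44.8 : 100.0 : 89.2 : 39.8 : 8.9 : 0.8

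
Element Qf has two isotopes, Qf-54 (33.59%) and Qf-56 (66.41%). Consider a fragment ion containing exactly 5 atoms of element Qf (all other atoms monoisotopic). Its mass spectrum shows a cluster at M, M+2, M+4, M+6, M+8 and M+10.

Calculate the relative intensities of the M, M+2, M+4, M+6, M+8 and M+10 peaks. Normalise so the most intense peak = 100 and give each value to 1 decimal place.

1.3 : 12.8 : 50.6 : 100.0 : 98.9 : 39.1

The 5 Qf atoms are independent, so intensities follow the terms of (0.3359 + 0.6641)^5.
P(M) = 0.3359^5 = 0.004276
P(M+2) = 5 × 0.3359^4 × 0.6641^1 = 0.042271
P(M+4) = 10 × 0.3359^3 × 0.6641^2 = 0.167146
P(M+6) = 10 × 0.3359^2 × 0.6641^3 = 0.330461
P(M+8) = 5 × 0.3359^1 × 0.6641^4 = 0.326674
P(M+10) = 0.6641^5 = 0.129172
The M+6 peak is largest (0.330461); scaling to 100 gives 1.3 : 12.8 : 50.6 : 100.0 : 98.9 : 39.1.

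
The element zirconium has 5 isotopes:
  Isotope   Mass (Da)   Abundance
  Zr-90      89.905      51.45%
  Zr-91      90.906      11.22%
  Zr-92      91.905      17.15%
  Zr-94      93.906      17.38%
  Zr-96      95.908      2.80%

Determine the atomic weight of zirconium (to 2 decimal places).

Ar = Σ fᵢ·mᵢ = 0.5145 × 89.905 + 0.1122 × 90.906 + 0.1715 × 91.905 + 0.1738 × 93.906 + 0.0280 × 95.908
= 46.2561 + 10.1997 + 15.7617 + 16.3209 + 2.6854 = 91.2238 Da

91.22 Da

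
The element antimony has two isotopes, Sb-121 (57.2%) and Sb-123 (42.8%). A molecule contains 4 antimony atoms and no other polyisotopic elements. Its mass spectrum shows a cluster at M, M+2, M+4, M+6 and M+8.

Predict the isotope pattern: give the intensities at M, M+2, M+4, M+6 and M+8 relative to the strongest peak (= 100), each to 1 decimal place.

Each Sb atom is independently Sb-121 (p = 0.572) or Sb-123 (q = 0.428); the cluster is the binomial expansion (p + q)^4.
P(M) = 0.572^4 = 0.107049
P(M+2) = 4 × 0.572^3 × 0.428^1 = 0.320400
P(M+4) = 6 × 0.572^2 × 0.428^2 = 0.359609
P(M+6) = 4 × 0.572^1 × 0.428^3 = 0.179385
P(M+8) = 0.428^4 = 0.033556
The M+4 peak is largest (0.359609); scaling to 100 gives 29.8 : 89.1 : 100.0 : 49.9 : 9.3.

29.8 : 89.1 : 100.0 : 49.9 : 9.3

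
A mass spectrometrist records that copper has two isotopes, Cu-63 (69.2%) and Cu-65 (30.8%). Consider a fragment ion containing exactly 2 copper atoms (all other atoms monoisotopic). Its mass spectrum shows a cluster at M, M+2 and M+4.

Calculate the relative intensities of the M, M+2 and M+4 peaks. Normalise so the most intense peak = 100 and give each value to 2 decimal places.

Expanding (0.692 + 0.308)^2:
P(M) = 0.692^2 = 0.478864
P(M+2) = 2 × 0.692^1 × 0.308^1 = 0.426272
P(M+4) = 0.308^2 = 0.094864
The M peak is largest (0.478864); scaling to 100 gives 100.00 : 89.02 : 19.81.

100.00 : 89.02 : 19.81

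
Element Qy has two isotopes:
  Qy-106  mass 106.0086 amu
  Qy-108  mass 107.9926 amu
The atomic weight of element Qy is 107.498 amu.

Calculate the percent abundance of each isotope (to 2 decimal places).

Qy-106: 24.93%, Qy-108: 75.07%

Let x be the fractional abundance of Qy-106; then Qy-108 has abundance 1 − x.
106.0086·x + 107.9926·(1 − x) = 107.498
(106.0086 − 107.9926)·x = 107.498 − 107.9926
x = -0.4946 / -1.9840 = 0.24929 → 24.93% Qy-106, 75.07% Qy-108.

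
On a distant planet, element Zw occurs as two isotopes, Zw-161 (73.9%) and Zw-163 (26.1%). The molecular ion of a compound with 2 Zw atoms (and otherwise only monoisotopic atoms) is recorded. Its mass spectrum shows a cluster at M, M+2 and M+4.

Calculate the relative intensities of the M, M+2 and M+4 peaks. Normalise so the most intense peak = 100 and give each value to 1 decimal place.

100.0 : 70.6 : 12.5

Each Zw atom is independently Zw-161 (p = 0.739) or Zw-163 (q = 0.261); the cluster is the binomial expansion (p + q)^2.
P(M) = 0.739^2 = 0.546121
P(M+2) = 2 × 0.739^1 × 0.261^1 = 0.385758
P(M+4) = 0.261^2 = 0.068121
The M peak is largest (0.546121); scaling to 100 gives 100.0 : 70.6 : 12.5.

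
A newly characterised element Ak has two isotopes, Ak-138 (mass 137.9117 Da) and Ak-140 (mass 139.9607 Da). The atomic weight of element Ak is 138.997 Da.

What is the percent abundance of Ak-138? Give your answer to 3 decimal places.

47.033%

With x = fraction of Ak-138 (so Ak-140 is 1 − x):
137.9117·x + 139.9607·(1 − x) = 138.997
(137.9117 − 139.9607)·x = 138.997 − 139.9607
x = -0.9637 / -2.0490 = 0.47033 → 47.033% Ak-138, 52.967% Ak-140.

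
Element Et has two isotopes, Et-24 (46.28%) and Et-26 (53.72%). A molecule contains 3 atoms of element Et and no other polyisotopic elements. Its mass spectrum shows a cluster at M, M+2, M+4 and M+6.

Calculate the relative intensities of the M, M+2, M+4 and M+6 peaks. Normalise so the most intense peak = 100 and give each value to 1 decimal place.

24.7 : 86.2 : 100.0 : 38.7

Expanding (0.4628 + 0.5372)^3:
P(M) = 0.4628^3 = 0.099124
P(M+2) = 3 × 0.4628^2 × 0.5372^1 = 0.345179
P(M+4) = 3 × 0.4628^1 × 0.5372^2 = 0.400670
P(M+6) = 0.5372^3 = 0.155027
The M+4 peak is largest (0.400670); scaling to 100 gives 24.7 : 86.2 : 100.0 : 38.7.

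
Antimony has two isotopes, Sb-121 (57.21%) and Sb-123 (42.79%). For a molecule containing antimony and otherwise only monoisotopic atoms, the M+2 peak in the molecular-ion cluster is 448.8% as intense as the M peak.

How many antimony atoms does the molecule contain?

6

The M+2/M ratio from n Sb atoms is n · q/p = n · 0.4279/0.5721.
n = 4.488 × 0.5721/0.4279 = 6.00 ≈ 6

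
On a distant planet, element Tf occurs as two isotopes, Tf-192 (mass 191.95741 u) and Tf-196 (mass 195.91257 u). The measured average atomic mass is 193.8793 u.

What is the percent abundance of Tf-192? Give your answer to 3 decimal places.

51.408%

With x = fraction of Tf-192 (so Tf-196 is 1 − x):
191.95741·x + 195.91257·(1 − x) = 193.8793
(191.95741 − 195.91257)·x = 193.8793 − 195.91257
x = -2.03327 / -3.95516 = 0.51408 → 51.408% Tf-192, 48.592% Tf-196.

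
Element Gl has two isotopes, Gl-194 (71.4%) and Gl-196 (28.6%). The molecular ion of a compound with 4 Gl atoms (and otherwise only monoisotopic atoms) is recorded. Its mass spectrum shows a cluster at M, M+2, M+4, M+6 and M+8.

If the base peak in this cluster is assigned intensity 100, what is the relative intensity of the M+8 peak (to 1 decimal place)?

Binomial terms of (0.714 + 0.286)^4: M 0.2599, M+2 0.4164, M+4 0.2502, M+6 0.0668, M+8 0.0067 → M+2 is the base peak.
P(M+2) = C(4,1) × 0.714^3 × 0.286^1 = 4 × 0.36399434 × 0.2860 = 0.416410 (base)
P(M+8) = C(4,4) × 0.714^0 × 0.286^4 = 1 × 1.0000 × 0.00669059 = 0.006691
Relative intensity = 0.006691 / 0.416410 × 100 = 1.6

1.6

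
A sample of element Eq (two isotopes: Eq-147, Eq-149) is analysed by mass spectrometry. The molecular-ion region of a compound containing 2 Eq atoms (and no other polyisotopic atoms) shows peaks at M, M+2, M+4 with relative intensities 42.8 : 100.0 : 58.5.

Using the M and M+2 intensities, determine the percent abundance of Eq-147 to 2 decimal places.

46.12%

Write p for the Eq-147 fraction. I(M+2)/I(M) = [C(2,1)·p^1·(1−p)] / p^2 = 2·(1−p)/p = 100.0/42.8 = 2.3364
(1−p)/p = 2.3364/2 = 1.1682  ⇒  p = 1/(1 + 1.1682) = 0.4612
Eq-147: 46.12%, Eq-149: 53.88%.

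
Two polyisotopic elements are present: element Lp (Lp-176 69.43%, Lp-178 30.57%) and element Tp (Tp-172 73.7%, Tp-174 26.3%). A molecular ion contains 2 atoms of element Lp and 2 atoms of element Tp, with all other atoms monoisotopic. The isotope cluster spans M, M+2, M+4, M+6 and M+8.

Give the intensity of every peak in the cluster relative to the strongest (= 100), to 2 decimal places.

Element Lp pattern (n=2): 0.48205249 : 0.42449502 : 0.09345249
Element Tp pattern (n=2): 0.543169 : 0.387662 : 0.069169
Convolve the two distributions (both contribute in 2-u steps):
  M: 0.48205249×0.543169 = 0.261836
  M+2: 0.48205249×0.387662 + 0.42449502×0.543169 = 0.417446
  M+4: 0.48205249×0.069169 + 0.42449502×0.387662 + 0.09345249×0.543169 = 0.248664
  M+6: 0.42449502×0.069169 + 0.09345249×0.387662 = 0.065590
  M+8: 0.09345249×0.069169 = 0.006464
Scale to base peak (0.417446) = 100: 62.72 : 100.00 : 59.57 : 15.71 : 1.55

62.72 : 100.00 : 59.57 : 15.71 : 1.55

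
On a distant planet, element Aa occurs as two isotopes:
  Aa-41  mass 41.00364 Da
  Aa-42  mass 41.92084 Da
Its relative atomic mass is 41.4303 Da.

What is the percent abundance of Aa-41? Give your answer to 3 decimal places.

53.482%

Writing the weighted mean with unknown fraction x of Aa-41:
41.00364·x + 41.92084·(1 − x) = 41.4303
(41.00364 − 41.92084)·x = 41.4303 − 41.92084
x = -0.49054 / -0.91720 = 0.53482 → 53.482% Aa-41, 46.518% Aa-42.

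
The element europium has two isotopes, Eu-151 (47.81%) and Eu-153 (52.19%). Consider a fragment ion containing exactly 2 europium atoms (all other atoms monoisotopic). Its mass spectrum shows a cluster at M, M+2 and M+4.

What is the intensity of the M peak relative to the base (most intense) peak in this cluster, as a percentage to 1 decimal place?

Term probabilities: M 0.2286, M+2 0.4990, M+4 0.2724. Base peak = M+2.
P(M+2) = C(2,1) × 0.4781^1 × 0.5219^1 = 2 × 0.4781 × 0.5219 = 0.499041 (base)
P(M) = C(2,0) × 0.4781^2 × 0.5219^0 = 1 × 0.22857961 × 1.0000 = 0.228580
Relative intensity = 0.228580 / 0.499041 × 100 = 45.8

45.8%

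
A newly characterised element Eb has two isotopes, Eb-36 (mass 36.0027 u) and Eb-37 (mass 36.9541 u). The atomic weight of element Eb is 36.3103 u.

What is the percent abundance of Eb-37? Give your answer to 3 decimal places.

32.331%

Let x be the fractional abundance of Eb-36; then Eb-37 has abundance 1 − x.
36.0027·x + 36.9541·(1 − x) = 36.3103
(36.0027 − 36.9541)·x = 36.3103 − 36.9541
x = -0.6438 / -0.9514 = 0.67669 → 67.669% Eb-36, 32.331% Eb-37.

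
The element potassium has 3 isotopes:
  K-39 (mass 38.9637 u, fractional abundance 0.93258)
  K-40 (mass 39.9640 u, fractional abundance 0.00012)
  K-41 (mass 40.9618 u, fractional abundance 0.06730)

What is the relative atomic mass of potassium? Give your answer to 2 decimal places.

The abundance-weighted mean is 0.93258 × 38.9637 + 0.00012 × 39.9640 + 0.06730 × 40.9618
= 36.33677 + 0.00480 + 2.75673 = 39.09830 u

39.10 u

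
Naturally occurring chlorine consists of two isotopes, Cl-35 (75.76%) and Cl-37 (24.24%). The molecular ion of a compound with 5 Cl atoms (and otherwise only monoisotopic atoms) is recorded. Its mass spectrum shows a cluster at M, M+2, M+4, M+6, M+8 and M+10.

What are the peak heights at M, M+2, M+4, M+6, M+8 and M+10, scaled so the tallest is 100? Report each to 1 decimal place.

Each Cl atom is independently Cl-35 (p = 0.7576) or Cl-37 (q = 0.2424); the cluster is the binomial expansion (p + q)^5.
P(M) = 0.7576^5 = 0.249574
P(M+2) = 5 × 0.7576^4 × 0.2424^1 = 0.399266
P(M+4) = 10 × 0.7576^3 × 0.2424^2 = 0.255497
P(M+6) = 10 × 0.7576^2 × 0.2424^3 = 0.081748
P(M+8) = 5 × 0.7576^1 × 0.2424^4 = 0.013078
P(M+10) = 0.2424^5 = 0.000837
The M+2 peak is largest (0.399266); scaling to 100 gives 62.5 : 100.0 : 64.0 : 20.5 : 3.3 : 0.2.

62.5 : 100.0 : 64.0 : 20.5 : 3.3 : 0.2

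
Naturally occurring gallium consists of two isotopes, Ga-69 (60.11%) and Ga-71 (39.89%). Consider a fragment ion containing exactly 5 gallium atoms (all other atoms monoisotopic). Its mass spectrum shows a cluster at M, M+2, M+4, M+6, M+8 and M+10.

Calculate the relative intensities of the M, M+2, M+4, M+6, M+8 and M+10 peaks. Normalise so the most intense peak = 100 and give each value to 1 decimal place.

22.7 : 75.3 : 100.0 : 66.4 : 22.0 : 2.9

Each Ga atom is independently Ga-69 (p = 0.6011) or Ga-71 (q = 0.3989); the cluster is the binomial expansion (p + q)^5.
P(M) = 0.6011^5 = 0.078475
P(M+2) = 5 × 0.6011^4 × 0.3989^1 = 0.260388
P(M+4) = 10 × 0.6011^3 × 0.3989^2 = 0.345596
P(M+6) = 10 × 0.6011^2 × 0.3989^3 = 0.229343
P(M+8) = 5 × 0.6011^1 × 0.3989^4 = 0.076098
P(M+10) = 0.3989^5 = 0.010100
The M+4 peak is largest (0.345596); scaling to 100 gives 22.7 : 75.3 : 100.0 : 66.4 : 22.0 : 2.9.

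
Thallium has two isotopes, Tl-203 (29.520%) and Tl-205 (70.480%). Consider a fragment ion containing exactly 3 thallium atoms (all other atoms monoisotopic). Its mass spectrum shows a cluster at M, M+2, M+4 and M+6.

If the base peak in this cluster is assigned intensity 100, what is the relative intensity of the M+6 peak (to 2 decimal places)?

79.58

(0.29520 + 0.70480)^3 gives M 0.0257, M+2 0.1843, M+4 0.4399, M+6 0.3501; the largest is M+4.
P(M+4) = C(3,2) × 0.29520^1 × 0.70480^2 = 3 × 0.2952 × 0.49674304 = 0.439916 (base)
P(M+6) = C(3,3) × 0.29520^0 × 0.70480^3 = 1 × 1.0000 × 0.35010449 = 0.350104
Relative intensity = 0.350104 / 0.439916 × 100 = 79.58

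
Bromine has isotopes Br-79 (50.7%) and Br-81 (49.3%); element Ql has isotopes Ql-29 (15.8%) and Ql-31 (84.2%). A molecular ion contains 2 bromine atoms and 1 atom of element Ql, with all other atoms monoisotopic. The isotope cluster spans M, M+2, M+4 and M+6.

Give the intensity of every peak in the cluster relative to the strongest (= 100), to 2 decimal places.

8.84 : 64.32 : 100.00 : 44.55

Bromine pattern (n=2): 0.257049 : 0.499902 : 0.243049
Element Ql pattern (n=1): 0.1580 : 0.8420
Convolve the two distributions (both contribute in 2-u steps):
  M: 0.257049×0.1580 = 0.040614
  M+2: 0.257049×0.8420 + 0.499902×0.1580 = 0.295420
  M+4: 0.499902×0.8420 + 0.243049×0.1580 = 0.459319
  M+6: 0.243049×0.8420 = 0.204647
Scale to base peak (0.459319) = 100: 8.84 : 64.32 : 100.00 : 44.55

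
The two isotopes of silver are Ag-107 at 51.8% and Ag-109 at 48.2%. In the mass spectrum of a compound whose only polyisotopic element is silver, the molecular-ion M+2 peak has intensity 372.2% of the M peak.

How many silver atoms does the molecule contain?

4

With n Ag atoms, P(M+2)/P(M) = C(n,1)·p^(n−1)q / p^n = n·q/p = n · 0.482/0.518.
n = 3.722 × 0.518/0.482 = 4.00 ≈ 4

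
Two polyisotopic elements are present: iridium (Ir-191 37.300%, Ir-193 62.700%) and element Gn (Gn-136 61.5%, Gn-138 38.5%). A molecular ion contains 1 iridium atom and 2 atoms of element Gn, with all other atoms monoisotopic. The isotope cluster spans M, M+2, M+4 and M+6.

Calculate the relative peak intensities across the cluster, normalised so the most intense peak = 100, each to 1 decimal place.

Iridium pattern (n=1): 0.3730 : 0.6270
Element Gn pattern (n=2): 0.378225 : 0.47355 : 0.148225
Convolve the two distributions (both contribute in 2-u steps):
  M: 0.3730×0.378225 = 0.141078
  M+2: 0.3730×0.47355 + 0.6270×0.378225 = 0.413781
  M+4: 0.3730×0.148225 + 0.6270×0.47355 = 0.352204
  M+6: 0.6270×0.148225 = 0.092937
Scale to base peak (0.413781) = 100: 34.1 : 100.0 : 85.1 : 22.5

34.1 : 100.0 : 85.1 : 22.5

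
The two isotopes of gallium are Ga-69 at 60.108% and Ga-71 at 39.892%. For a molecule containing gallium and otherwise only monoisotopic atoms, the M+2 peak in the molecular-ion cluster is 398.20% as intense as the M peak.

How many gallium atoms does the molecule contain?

With n Ga atoms, P(M+2)/P(M) = C(n,1)·p^(n−1)q / p^n = n·q/p = n · 0.39892/0.60108.
n = 3.9820 × 0.60108/0.39892 = 6.00 ≈ 6

6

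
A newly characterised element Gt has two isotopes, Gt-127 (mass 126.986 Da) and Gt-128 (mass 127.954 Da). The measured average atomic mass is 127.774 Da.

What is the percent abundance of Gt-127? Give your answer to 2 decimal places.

With x = fraction of Gt-127 (so Gt-128 is 1 − x):
126.986·x + 127.954·(1 − x) = 127.774
(126.986 − 127.954)·x = 127.774 − 127.954
x = -0.180 / -0.968 = 0.18595 → 18.60% Gt-127, 81.40% Gt-128.

18.60%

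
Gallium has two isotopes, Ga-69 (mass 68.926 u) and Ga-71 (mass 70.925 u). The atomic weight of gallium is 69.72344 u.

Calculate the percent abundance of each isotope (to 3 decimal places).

Ga-69: 60.108%, Ga-71: 39.892%

With x = fraction of Ga-69 (so Ga-71 is 1 − x):
68.926·x + 70.925·(1 − x) = 69.72344
(68.926 − 70.925)·x = 69.72344 − 70.925
x = -1.20156 / -1.999 = 0.60108 → 60.108% Ga-69, 39.892% Ga-71.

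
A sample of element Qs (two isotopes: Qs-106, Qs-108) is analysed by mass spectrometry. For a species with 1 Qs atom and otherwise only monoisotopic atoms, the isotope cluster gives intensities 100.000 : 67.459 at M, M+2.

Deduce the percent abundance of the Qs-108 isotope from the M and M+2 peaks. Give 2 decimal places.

40.28%

Write p for the Qs-106 fraction. I(M+2)/I(M) = [C(1,1)·p^0·(1−p)] / p^1 = 1·(1−p)/p = 67.459/100.000 = 0.6746
(1−p)/p = 0.6746/1 = 0.6746  ⇒  p = 1/(1 + 0.6746) = 0.5972
Qs-106: 59.72%, Qs-108: 40.28%.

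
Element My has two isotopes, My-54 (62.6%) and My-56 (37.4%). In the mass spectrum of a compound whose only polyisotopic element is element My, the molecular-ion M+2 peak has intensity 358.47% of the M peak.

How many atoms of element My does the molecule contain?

6

The M+2/M ratio from n My atoms is n · q/p = n · 0.374/0.626.
n = 3.5847 × 0.626/0.374 = 6.00 ≈ 6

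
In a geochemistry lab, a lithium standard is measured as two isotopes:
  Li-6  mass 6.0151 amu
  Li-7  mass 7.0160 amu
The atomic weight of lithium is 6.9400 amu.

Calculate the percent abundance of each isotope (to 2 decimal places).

Writing the weighted mean with unknown fraction x of Li-6:
6.0151·x + 7.0160·(1 − x) = 6.9400
(6.0151 − 7.0160)·x = 6.9400 − 7.0160
x = -0.0760 / -1.0009 = 0.07593 → 7.59% Li-6, 92.41% Li-7.

Li-6: 7.59%, Li-7: 92.41%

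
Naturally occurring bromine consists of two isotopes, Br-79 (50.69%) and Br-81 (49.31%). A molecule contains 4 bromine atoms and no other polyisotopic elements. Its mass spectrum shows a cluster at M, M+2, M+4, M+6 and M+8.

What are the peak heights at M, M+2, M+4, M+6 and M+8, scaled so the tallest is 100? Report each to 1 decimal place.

17.6 : 68.5 : 100.0 : 64.9 : 15.8

Each Br atom is independently Br-79 (p = 0.5069) or Br-81 (q = 0.4931); the cluster is the binomial expansion (p + q)^4.
P(M) = 0.5069^4 = 0.066022
P(M+2) = 4 × 0.5069^3 × 0.4931^1 = 0.256899
P(M+4) = 6 × 0.5069^2 × 0.4931^2 = 0.374857
P(M+6) = 4 × 0.5069^1 × 0.4931^3 = 0.243101
P(M+8) = 0.4931^4 = 0.059121
The M+4 peak is largest (0.374857); scaling to 100 gives 17.6 : 68.5 : 100.0 : 64.9 : 15.8.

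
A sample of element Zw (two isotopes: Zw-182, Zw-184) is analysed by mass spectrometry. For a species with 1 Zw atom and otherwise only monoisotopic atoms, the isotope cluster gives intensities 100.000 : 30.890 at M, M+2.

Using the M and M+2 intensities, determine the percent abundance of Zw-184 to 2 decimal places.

If p is the fraction of Zw that is Zw-182, then I(M+2)/I(M) = [C(1,1)·p^0·(1−p)] / p^1 = 1·(1−p)/p = 30.890/100.000 = 0.3089
(1−p)/p = 0.3089/1 = 0.3089  ⇒  p = 1/(1 + 0.3089) = 0.7640
Zw-182: 76.40%, Zw-184: 23.60%.

23.60%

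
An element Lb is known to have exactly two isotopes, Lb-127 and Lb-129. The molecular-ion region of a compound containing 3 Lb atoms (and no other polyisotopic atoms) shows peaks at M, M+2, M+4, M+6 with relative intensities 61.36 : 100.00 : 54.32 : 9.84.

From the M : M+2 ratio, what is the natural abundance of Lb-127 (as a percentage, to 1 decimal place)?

64.8%

Let p = fractional abundance of Lb-127. I(M+2)/I(M) = [C(3,1)·p^2·(1−p)] / p^3 = 3·(1−p)/p = 100.00/61.36 = 1.6297
(1−p)/p = 1.6297/3 = 0.5432  ⇒  p = 1/(1 + 0.5432) = 0.6480
Lb-127: 64.8%, Lb-129: 35.2%.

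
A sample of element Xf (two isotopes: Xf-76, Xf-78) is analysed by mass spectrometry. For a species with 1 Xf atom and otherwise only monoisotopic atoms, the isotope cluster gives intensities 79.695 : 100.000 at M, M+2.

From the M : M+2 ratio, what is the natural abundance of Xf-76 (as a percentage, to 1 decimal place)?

44.4%

Let p = fractional abundance of Xf-76. I(M+2)/I(M) = [C(1,1)·p^0·(1−p)] / p^1 = 1·(1−p)/p = 100.000/79.695 = 1.2548
(1−p)/p = 1.2548/1 = 1.2548  ⇒  p = 1/(1 + 1.2548) = 0.4435
Xf-76: 44.4%, Xf-78: 55.6%.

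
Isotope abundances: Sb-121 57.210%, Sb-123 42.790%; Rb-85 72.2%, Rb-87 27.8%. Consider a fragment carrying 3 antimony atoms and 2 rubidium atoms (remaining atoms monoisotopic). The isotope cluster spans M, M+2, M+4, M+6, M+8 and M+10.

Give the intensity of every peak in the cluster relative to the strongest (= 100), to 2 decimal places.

28.13 : 84.79 : 100.00 : 57.49 : 16.07 : 1.75

Antimony pattern (n=3): 0.18724742 : 0.42015297 : 0.3142518 : 0.07834781
Rubidium pattern (n=2): 0.521284 : 0.401432 : 0.077284
Convolve the two distributions (both contribute in 2-u steps):
  M: 0.18724742×0.521284 = 0.097609
  M+2: 0.18724742×0.401432 + 0.42015297×0.521284 = 0.294186
  M+4: 0.18724742×0.077284 + 0.42015297×0.401432 + 0.3142518×0.521284 = 0.346949
  M+6: 0.42015297×0.077284 + 0.3142518×0.401432 + 0.07834781×0.521284 = 0.199463
  M+8: 0.3142518×0.077284 + 0.07834781×0.401432 = 0.055738
  M+10: 0.07834781×0.077284 = 0.006055
Scale to base peak (0.346949) = 100: 28.13 : 84.79 : 100.00 : 57.49 : 16.07 : 1.75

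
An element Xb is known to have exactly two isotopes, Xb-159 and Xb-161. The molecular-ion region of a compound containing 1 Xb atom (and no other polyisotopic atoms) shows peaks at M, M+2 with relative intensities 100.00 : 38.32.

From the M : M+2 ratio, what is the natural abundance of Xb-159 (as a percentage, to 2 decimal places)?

If p is the fraction of Xb that is Xb-159, then I(M+2)/I(M) = [C(1,1)·p^0·(1−p)] / p^1 = 1·(1−p)/p = 38.32/100.00 = 0.3832
(1−p)/p = 0.3832/1 = 0.3832  ⇒  p = 1/(1 + 0.3832) = 0.7230
Xb-159: 72.30%, Xb-161: 27.70%.

72.30%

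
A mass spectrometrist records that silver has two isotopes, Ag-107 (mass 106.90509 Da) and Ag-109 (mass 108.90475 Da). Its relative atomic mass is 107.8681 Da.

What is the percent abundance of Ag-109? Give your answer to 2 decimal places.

Writing the weighted mean with unknown fraction x of Ag-107:
106.90509·x + 108.90475·(1 − x) = 107.8681
(106.90509 − 108.90475)·x = 107.8681 − 108.90475
x = -1.03665 / -1.99966 = 0.51841 → 51.84% Ag-107, 48.16% Ag-109.

48.16%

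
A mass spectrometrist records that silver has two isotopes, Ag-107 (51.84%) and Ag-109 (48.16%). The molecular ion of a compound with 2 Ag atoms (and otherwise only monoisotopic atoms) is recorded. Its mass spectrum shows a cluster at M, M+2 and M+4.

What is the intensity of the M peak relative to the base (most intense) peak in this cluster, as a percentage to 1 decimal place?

Term probabilities: M 0.2687, M+2 0.4993, M+4 0.2319. Base peak = M+2.
P(M+2) = C(2,1) × 0.5184^1 × 0.4816^1 = 2 × 0.5184 × 0.4816 = 0.499323 (base)
P(M) = C(2,0) × 0.5184^2 × 0.4816^0 = 1 × 0.26873856 × 1.0000 = 0.268739
Relative intensity = 0.268739 / 0.499323 × 100 = 53.8

53.8%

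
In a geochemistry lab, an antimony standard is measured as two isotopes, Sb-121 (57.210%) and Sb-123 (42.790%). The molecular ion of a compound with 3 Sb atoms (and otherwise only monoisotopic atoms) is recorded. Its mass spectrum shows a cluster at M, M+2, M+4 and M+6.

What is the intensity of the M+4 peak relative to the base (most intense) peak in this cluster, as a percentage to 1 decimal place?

(0.57210 + 0.42790)^3 gives M 0.1872, M+2 0.4202, M+4 0.3143, M+6 0.0783; the largest is M+2.
P(M+2) = C(3,1) × 0.57210^2 × 0.42790^1 = 3 × 0.32729841 × 0.4279 = 0.420153 (base)
P(M+4) = C(3,2) × 0.57210^1 × 0.42790^2 = 3 × 0.5721 × 0.18309841 = 0.314252
Relative intensity = 0.314252 / 0.420153 × 100 = 74.8

74.8%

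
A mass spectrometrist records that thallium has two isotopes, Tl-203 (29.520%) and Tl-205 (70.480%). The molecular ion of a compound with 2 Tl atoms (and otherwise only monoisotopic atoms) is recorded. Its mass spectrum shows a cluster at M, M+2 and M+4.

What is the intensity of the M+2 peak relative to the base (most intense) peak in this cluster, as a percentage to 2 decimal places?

(0.29520 + 0.70480)^2 gives M 0.0871, M+2 0.4161, M+4 0.4967; the largest is M+4.
P(M+4) = C(2,2) × 0.29520^0 × 0.70480^2 = 1 × 1.0000 × 0.49674304 = 0.496743 (base)
P(M+2) = C(2,1) × 0.29520^1 × 0.70480^1 = 2 × 0.2952 × 0.7048 = 0.416114
Relative intensity = 0.416114 / 0.496743 × 100 = 83.77

83.77%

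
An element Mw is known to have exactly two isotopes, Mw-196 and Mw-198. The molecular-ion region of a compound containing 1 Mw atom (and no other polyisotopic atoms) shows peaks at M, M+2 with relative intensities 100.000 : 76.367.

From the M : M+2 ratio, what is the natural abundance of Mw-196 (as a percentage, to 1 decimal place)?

56.7%

If p is the fraction of Mw that is Mw-196, then I(M+2)/I(M) = [C(1,1)·p^0·(1−p)] / p^1 = 1·(1−p)/p = 76.367/100.000 = 0.7637
(1−p)/p = 0.7637/1 = 0.7637  ⇒  p = 1/(1 + 0.7637) = 0.5670
Mw-196: 56.7%, Mw-198: 43.3%.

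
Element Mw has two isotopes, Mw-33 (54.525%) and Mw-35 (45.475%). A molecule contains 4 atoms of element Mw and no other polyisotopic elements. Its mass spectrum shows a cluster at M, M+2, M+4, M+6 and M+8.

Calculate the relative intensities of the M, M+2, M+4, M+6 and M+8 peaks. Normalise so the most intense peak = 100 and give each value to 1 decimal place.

Expanding (0.54525 + 0.45475)^4:
P(M) = 0.54525^4 = 0.088386
P(M+2) = 4 × 0.54525^3 × 0.45475^1 = 0.294863
P(M+4) = 6 × 0.54525^2 × 0.45475^2 = 0.368882
P(M+6) = 4 × 0.54525^1 × 0.45475^3 = 0.205104
P(M+8) = 0.45475^4 = 0.042765
The M+4 peak is largest (0.368882); scaling to 100 gives 24.0 : 79.9 : 100.0 : 55.6 : 11.6.

24.0 : 79.9 : 100.0 : 55.6 : 11.6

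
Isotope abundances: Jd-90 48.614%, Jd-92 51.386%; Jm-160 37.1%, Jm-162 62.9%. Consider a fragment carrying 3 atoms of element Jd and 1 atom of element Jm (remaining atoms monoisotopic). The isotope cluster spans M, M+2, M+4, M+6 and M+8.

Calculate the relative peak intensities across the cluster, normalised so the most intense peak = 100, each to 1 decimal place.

11.5 : 55.8 : 100.0 : 78.6 : 22.9

Element Jd pattern (n=3): 0.11489049 : 0.36432484 : 0.38509886 : 0.13568581
Element Jm pattern (n=1): 0.3710 : 0.6290
Convolve the two distributions (both contribute in 2-u steps):
  M: 0.11489049×0.3710 = 0.042624
  M+2: 0.11489049×0.6290 + 0.36432484×0.3710 = 0.207431
  M+4: 0.36432484×0.6290 + 0.38509886×0.3710 = 0.372032
  M+6: 0.38509886×0.6290 + 0.13568581×0.3710 = 0.292567
  M+8: 0.13568581×0.6290 = 0.085346
Scale to base peak (0.372032) = 100: 11.5 : 55.8 : 100.0 : 78.6 : 22.9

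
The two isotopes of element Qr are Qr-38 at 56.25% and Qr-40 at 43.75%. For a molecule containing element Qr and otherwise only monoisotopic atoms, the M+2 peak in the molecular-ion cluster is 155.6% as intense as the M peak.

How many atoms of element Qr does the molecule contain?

For n independent Qr atoms, I(M+2)/I(M) = n · (abundance Qr-40) / (abundance Qr-38) = n · 0.4375/0.5625.
n = 1.556 × 0.5625/0.4375 = 2.00 ≈ 2

2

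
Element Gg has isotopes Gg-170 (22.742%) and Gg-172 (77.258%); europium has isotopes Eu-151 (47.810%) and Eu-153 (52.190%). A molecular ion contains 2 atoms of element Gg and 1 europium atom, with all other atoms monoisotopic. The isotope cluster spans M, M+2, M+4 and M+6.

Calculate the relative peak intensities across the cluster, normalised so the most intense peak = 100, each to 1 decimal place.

Element Gg pattern (n=2): 0.05171986 : 0.35140029 : 0.59687986
Europium pattern (n=1): 0.4781 : 0.5219
Convolve the two distributions (both contribute in 2-u steps):
  M: 0.05171986×0.4781 = 0.024727
  M+2: 0.05171986×0.5219 + 0.35140029×0.4781 = 0.194997
  M+4: 0.35140029×0.5219 + 0.59687986×0.4781 = 0.468764
  M+6: 0.59687986×0.5219 = 0.311512
Scale to base peak (0.468764) = 100: 5.3 : 41.6 : 100.0 : 66.5

5.3 : 41.6 : 100.0 : 66.5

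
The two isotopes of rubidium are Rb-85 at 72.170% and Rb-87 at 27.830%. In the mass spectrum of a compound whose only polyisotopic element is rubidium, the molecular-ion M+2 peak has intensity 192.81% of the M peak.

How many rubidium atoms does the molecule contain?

5

For n independent Rb atoms, I(M+2)/I(M) = n · (abundance Rb-87) / (abundance Rb-85) = n · 0.27830/0.72170.
n = 1.9281 × 0.72170/0.27830 = 5.00 ≈ 5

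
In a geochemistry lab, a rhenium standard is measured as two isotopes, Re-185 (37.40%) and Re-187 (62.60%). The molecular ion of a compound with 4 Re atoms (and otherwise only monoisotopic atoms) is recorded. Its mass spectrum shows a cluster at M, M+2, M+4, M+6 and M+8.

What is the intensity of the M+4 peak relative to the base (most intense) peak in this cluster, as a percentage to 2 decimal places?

89.62%

Binomial terms of (0.3740 + 0.6260)^4: M 0.0196, M+2 0.1310, M+4 0.3289, M+6 0.3670, M+8 0.1536 → M+6 is the base peak.
P(M+6) = C(4,3) × 0.3740^1 × 0.6260^3 = 4 × 0.3740 × 0.24531438 = 0.366990 (base)
P(M+4) = C(4,2) × 0.3740^2 × 0.6260^2 = 6 × 0.139876 × 0.391876 = 0.328884
Relative intensity = 0.328884 / 0.366990 × 100 = 89.62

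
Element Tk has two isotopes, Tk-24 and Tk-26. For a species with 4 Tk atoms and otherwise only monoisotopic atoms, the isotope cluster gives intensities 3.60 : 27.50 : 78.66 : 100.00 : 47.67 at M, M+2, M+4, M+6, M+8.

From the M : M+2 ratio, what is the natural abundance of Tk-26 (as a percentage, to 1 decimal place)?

Write p for the Tk-24 fraction. I(M+2)/I(M) = [C(4,1)·p^3·(1−p)] / p^4 = 4·(1−p)/p = 27.50/3.60 = 7.6389
(1−p)/p = 7.6389/4 = 1.9097  ⇒  p = 1/(1 + 1.9097) = 0.3437
Tk-24: 34.4%, Tk-26: 65.6%.

65.6%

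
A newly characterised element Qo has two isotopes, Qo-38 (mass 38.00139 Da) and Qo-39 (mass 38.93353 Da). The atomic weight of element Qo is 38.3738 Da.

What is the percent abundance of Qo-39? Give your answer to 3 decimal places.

Writing the weighted mean with unknown fraction x of Qo-38:
38.00139·x + 38.93353·(1 − x) = 38.3738
(38.00139 − 38.93353)·x = 38.3738 − 38.93353
x = -0.55973 / -0.93214 = 0.60048 → 60.048% Qo-38, 39.952% Qo-39.

39.952%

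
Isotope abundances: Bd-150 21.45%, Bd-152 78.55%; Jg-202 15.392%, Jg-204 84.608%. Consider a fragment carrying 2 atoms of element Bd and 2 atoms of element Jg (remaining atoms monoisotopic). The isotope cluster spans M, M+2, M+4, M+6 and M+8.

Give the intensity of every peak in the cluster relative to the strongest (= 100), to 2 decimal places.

0.25 : 4.52 : 30.64 : 91.00 : 100.00

Element Bd pattern (n=2): 0.04601025 : 0.3369795 : 0.61701025
Element Jg pattern (n=2): 0.02369137 : 0.26045727 : 0.71585137
Convolve the two distributions (both contribute in 2-u steps):
  M: 0.04601025×0.02369137 = 0.001090
  M+2: 0.04601025×0.26045727 + 0.3369795×0.02369137 = 0.019967
  M+4: 0.04601025×0.71585137 + 0.3369795×0.26045727 + 0.61701025×0.02369137 = 0.135323
  M+6: 0.3369795×0.71585137 + 0.61701025×0.26045727 = 0.401932
  M+8: 0.61701025×0.71585137 = 0.441688
Scale to base peak (0.441688) = 100: 0.25 : 4.52 : 30.64 : 91.00 : 100.00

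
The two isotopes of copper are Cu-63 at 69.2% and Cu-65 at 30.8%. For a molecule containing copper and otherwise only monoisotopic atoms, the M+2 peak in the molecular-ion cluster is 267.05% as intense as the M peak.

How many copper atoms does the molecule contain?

6

The M+2/M ratio from n Cu atoms is n · q/p = n · 0.308/0.692.
n = 2.6705 × 0.692/0.308 = 6.00 ≈ 6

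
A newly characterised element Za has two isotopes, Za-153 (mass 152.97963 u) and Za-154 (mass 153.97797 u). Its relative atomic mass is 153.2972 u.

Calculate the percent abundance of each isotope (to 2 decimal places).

With x = fraction of Za-153 (so Za-154 is 1 − x):
152.97963·x + 153.97797·(1 − x) = 153.2972
(152.97963 − 153.97797)·x = 153.2972 − 153.97797
x = -0.68077 / -0.99834 = 0.68190 → 68.19% Za-153, 31.81% Za-154.

Za-153: 68.19%, Za-154: 31.81%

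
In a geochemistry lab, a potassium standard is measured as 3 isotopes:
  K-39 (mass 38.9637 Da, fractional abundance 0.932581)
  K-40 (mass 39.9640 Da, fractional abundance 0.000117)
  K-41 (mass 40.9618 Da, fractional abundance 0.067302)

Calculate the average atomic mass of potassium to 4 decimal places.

Ar = Σ fᵢ·mᵢ = 0.932581 × 38.9637 + 0.000117 × 39.9640 + 0.067302 × 40.9618
= 36.33681 + 0.00468 + 2.75681 = 39.09830 Da

39.0983 Da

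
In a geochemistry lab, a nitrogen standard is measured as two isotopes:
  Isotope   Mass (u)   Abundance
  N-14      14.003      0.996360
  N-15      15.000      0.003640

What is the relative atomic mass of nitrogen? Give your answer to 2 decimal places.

Average mass = Σ (abundance × isotope mass) = 0.996360 × 14.003 + 0.003640 × 15.000
= 13.9520 + 0.0546 = 14.0066 u

14.01 u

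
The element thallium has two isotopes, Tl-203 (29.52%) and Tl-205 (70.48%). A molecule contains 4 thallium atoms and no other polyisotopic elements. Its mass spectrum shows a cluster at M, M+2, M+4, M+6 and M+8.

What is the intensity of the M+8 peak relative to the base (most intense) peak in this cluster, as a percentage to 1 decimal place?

59.7%

Term probabilities: M 0.0076, M+2 0.0725, M+4 0.2597, M+6 0.4134, M+8 0.2468. Base peak = M+6.
P(M+6) = C(4,3) × 0.2952^1 × 0.7048^3 = 4 × 0.2952 × 0.35010449 = 0.413403 (base)
P(M+8) = C(4,4) × 0.2952^0 × 0.7048^4 = 1 × 1.0000 × 0.24675365 = 0.246754
Relative intensity = 0.246754 / 0.413403 × 100 = 59.7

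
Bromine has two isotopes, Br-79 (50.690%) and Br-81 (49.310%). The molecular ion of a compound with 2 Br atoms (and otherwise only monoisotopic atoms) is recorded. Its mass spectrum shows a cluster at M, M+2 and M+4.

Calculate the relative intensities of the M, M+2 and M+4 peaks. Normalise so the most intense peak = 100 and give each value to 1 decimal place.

51.4 : 100.0 : 48.6

The 2 Br atoms are independent, so intensities follow the terms of (0.50690 + 0.49310)^2.
P(M) = 0.50690^2 = 0.256948
P(M+2) = 2 × 0.50690^1 × 0.49310^1 = 0.499905
P(M+4) = 0.49310^2 = 0.243148
The M+2 peak is largest (0.499905); scaling to 100 gives 51.4 : 100.0 : 48.6.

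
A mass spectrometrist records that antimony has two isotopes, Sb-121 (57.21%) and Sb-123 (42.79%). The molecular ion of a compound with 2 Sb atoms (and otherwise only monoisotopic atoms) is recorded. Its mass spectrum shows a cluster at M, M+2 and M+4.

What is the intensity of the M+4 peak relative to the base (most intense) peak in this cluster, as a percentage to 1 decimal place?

37.4%

Binomial terms of (0.5721 + 0.4279)^2: M 0.3273, M+2 0.4896, M+4 0.1831 → M+2 is the base peak.
P(M+2) = C(2,1) × 0.5721^1 × 0.4279^1 = 2 × 0.5721 × 0.4279 = 0.489603 (base)
P(M+4) = C(2,2) × 0.5721^0 × 0.4279^2 = 1 × 1.0000 × 0.18309841 = 0.183098
Relative intensity = 0.183098 / 0.489603 × 100 = 37.4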